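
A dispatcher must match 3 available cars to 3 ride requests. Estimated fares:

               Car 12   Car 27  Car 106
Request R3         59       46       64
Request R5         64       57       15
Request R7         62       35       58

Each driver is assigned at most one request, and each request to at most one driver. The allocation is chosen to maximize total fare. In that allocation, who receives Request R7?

Treat this as an assignment problem: match each driver to one request.
Optimal: Car 12→Request R7 ($62), Car 27→Request R5 ($57), Car 106→Request R3 ($64) — total 62+57+64 = $183.
Max-entry greedy (repeatedly take the single best remaining cell) gives $163, worse by 20.
Every other assignment is strictly worse.
Car 12's own top request is Request R5 ($64), but forcing Car 12→Request R5 and reassigning the rest optimally gives only $168 — worse by 15.

Car 12 receives Request R7.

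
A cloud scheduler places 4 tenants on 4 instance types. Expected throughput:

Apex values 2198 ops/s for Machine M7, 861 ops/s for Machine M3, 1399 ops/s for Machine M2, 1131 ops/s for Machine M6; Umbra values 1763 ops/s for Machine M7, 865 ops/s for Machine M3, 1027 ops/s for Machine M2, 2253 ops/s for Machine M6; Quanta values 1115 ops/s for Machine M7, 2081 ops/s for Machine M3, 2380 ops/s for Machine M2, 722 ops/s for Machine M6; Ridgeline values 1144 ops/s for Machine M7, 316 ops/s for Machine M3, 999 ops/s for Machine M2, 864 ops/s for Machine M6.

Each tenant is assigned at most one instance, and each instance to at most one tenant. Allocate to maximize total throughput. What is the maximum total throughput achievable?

Optimal: Apex→Machine M7 (2198 ops/s), Umbra→Machine M6 (2253 ops/s), Quanta→Machine M3 (2081 ops/s), Ridgeline→Machine M2 (999 ops/s) — total 2198+2253+2081+999 = 7531 ops/s.
Max-entry greedy (repeatedly take the single best remaining cell) gives 7147 ops/s, worse by 384.
Checked against all permutations: 7531 ops/s is optimal.

Maximum total: 7531 ops/s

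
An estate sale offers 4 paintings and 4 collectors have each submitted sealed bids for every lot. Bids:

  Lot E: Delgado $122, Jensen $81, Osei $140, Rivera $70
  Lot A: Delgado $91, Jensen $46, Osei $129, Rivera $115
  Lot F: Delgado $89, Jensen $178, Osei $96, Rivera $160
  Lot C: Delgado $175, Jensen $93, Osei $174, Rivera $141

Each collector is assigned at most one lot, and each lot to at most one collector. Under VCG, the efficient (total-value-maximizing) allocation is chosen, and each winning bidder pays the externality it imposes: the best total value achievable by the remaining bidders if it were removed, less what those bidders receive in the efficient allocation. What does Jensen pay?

Efficient allocation: Delgado→Lot C ($175), Jensen→Lot F ($178), Osei→Lot E ($140), Rivera→Lot A ($115); total welfare W = $608.
Jensen receives Lot F at value $178, so the others get W − 178 = $430.
Without Jensen: best allocation of the remaining 3 bidders over all 4 lots is Delgado→Lot C ($175), Osei→Lot E ($140), Rivera→Lot F ($160), total $475.
VCG payment = (others' best without Jensen) − (others' welfare with Jensen) = 475 − 430 = $45.

Jensen pays $45.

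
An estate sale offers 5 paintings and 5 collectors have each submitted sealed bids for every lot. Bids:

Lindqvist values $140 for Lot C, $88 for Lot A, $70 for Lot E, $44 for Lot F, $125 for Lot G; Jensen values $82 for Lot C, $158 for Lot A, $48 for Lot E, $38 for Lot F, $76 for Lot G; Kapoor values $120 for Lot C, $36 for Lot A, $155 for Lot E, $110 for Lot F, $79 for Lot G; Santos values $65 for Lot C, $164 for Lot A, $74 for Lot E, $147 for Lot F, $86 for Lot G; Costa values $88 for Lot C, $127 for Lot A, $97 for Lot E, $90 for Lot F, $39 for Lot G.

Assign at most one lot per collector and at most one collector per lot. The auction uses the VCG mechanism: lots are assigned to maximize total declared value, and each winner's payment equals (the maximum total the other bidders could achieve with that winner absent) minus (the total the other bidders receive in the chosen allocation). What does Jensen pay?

Efficient allocation: Lindqvist→Lot G ($125), Jensen→Lot A ($158), Kapoor→Lot E ($155), Santos→Lot F ($147), Costa→Lot C ($88); total welfare W = $673.
Jensen receives Lot A at value $158, so the others get W − 158 = $515.
Without Jensen: best allocation of the remaining 4 bidders over all 5 lots is Lindqvist→Lot C ($140), Kapoor→Lot E ($155), Santos→Lot F ($147), Costa→Lot A ($127), total $569.
VCG payment = (others' best without Jensen) − (others' welfare with Jensen) = 569 − 515 = $54.

Jensen pays $54.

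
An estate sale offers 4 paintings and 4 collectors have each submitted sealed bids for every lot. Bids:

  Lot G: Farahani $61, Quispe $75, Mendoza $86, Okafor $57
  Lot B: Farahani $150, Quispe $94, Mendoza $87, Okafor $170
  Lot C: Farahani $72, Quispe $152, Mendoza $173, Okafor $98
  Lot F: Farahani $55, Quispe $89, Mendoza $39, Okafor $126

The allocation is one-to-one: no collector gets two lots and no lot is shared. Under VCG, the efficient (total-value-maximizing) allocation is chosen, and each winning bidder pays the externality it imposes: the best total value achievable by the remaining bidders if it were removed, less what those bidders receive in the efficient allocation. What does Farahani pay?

Farahani pays $58.

Efficient allocation: Farahani→Lot B ($150), Quispe→Lot G ($75), Mendoza→Lot C ($173), Okafor→Lot F ($126); total welfare W = $524.
Farahani receives Lot B at value $150, so the others get W − 150 = $374.
Without Farahani: best allocation of the remaining 3 bidders over all 4 lots is Quispe→Lot F ($89), Mendoza→Lot C ($173), Okafor→Lot B ($170), total $432.
VCG payment = (others' best without Farahani) − (others' welfare with Farahani) = 432 − 374 = $58.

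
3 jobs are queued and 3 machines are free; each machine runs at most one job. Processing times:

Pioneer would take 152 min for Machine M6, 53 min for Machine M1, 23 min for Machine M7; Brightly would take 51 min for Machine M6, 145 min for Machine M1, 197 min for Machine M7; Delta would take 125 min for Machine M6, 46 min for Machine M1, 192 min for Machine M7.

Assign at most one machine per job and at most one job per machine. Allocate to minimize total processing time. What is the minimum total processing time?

Min total: 120 min

Optimal: Pioneer→Machine M7 (23 min), Brightly→Machine M6 (51 min), Delta→Machine M1 (46 min) — total 23+51+46 = 120 min.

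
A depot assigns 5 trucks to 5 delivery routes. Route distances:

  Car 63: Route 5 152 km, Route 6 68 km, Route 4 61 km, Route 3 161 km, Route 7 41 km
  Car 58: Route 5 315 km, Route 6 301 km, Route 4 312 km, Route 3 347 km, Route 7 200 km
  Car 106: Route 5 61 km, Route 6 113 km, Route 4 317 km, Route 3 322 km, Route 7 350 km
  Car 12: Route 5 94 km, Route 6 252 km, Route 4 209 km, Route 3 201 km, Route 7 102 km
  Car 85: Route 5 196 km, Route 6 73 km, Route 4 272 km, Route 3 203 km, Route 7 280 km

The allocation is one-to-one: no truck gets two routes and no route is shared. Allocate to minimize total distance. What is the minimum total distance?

Min total: 596 km

Optimal: Car 63→Route 4 (61 km), Car 58→Route 7 (200 km), Car 106→Route 5 (61 km), Car 12→Route 3 (201 km), Car 85→Route 6 (73 km) — total 61+200+61+201+73 = 596 km.
Row-greedy (each truck in turn takes its cheapest remaining route) gives 876 km, worse by 280.
Swapping Car 85↔Car 63 (Car 85→Route 4 272 km, Car 63→Route 6 68 km) adds 206.
No other one-to-one assignment undercuts 596 km.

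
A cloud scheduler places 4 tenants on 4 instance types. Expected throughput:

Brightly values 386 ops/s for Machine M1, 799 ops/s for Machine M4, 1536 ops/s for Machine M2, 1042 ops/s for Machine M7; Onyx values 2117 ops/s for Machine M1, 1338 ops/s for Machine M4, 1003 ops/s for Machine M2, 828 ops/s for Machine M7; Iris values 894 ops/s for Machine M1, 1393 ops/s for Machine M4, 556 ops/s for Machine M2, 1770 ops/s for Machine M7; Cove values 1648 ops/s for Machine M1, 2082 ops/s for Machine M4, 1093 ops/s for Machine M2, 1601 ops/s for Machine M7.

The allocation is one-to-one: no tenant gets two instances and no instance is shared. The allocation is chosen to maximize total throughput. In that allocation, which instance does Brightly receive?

Brightly receives Machine M2.

Optimal: Brightly→Machine M2 (1536 ops/s), Onyx→Machine M1 (2117 ops/s), Iris→Machine M7 (1770 ops/s), Cove→Machine M4 (2082 ops/s) — total 1536+2117+1770+2082 = 7505 ops/s.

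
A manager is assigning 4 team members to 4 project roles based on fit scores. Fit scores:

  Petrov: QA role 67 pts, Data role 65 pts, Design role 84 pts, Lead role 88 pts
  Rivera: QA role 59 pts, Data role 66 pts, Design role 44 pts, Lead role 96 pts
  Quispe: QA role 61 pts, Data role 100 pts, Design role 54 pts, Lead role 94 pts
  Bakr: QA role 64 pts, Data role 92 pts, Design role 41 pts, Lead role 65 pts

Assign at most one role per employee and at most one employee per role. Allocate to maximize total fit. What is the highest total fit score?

Optimal: Petrov→Design role (84 pts), Rivera→Lead role (96 pts), Quispe→Data role (100 pts), Bakr→QA role (64 pts) — total 84+96+100+64 = 344 pts.
Row-greedy (each employee in turn takes its best remaining role) gives 256 pts, worse by 88.
Next-best assignment: Petrov→Design role, Rivera→Lead role, Quispe→QA role, Bakr→Data role = 333 pts.
Checked against all permutations: 344 pts is optimal.

Max total: 344 pts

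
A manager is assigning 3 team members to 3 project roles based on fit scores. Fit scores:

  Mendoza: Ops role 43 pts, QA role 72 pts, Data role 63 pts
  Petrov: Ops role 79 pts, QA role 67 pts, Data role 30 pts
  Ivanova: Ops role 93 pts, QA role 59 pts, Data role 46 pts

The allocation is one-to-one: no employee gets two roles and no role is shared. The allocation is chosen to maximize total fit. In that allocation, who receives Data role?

Mendoza receives Data role.

Treat this as an assignment problem: match each employee to one role.
Optimal: Mendoza→Data role (63 pts), Petrov→QA role (67 pts), Ivanova→Ops role (93 pts) — total 63+67+93 = 223 pts.
Row-greedy (each employee in turn takes its best remaining role) gives 197 pts, worse by 26.
No other one-to-one assignment exceeds 223 pts.
Mendoza's own top role is QA role (72 pts), but forcing Mendoza→QA role and reassigning the rest optimally gives only 197 pts — worse by 26.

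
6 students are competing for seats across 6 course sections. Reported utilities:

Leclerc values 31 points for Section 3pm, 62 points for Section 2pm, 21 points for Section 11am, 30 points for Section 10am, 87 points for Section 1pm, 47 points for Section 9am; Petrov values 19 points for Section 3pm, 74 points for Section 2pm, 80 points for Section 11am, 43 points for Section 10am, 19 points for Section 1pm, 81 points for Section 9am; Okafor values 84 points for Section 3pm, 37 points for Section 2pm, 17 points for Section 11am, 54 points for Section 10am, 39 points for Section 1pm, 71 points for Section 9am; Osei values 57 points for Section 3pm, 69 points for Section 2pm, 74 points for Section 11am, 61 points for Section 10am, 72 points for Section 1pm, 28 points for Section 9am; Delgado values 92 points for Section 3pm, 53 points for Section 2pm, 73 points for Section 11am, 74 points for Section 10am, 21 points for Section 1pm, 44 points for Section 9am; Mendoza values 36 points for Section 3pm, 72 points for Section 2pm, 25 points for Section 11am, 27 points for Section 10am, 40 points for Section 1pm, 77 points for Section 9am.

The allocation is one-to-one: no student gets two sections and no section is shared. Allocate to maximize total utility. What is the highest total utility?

Max total: 472 points

Optimal: Leclerc→Section 1pm (87 points), Petrov→Section 9am (81 points), Okafor→Section 3pm (84 points), Osei→Section 11am (74 points), Delgado→Section 10am (74 points), Mendoza→Section 2pm (72 points) — total 87+81+84+74+74+72 = 472 points.
Column-greedy (each section in turn goes to its best remaining student) gives 458 points, worse by 14.
Next-best assignment: Leclerc→Section 1pm, Petrov→Section 11am, Okafor→Section 3pm, Osei→Section 2pm, Delgado→Section 10am, Mendoza→Section 9am = 471 points.
No other one-to-one assignment exceeds 472 points.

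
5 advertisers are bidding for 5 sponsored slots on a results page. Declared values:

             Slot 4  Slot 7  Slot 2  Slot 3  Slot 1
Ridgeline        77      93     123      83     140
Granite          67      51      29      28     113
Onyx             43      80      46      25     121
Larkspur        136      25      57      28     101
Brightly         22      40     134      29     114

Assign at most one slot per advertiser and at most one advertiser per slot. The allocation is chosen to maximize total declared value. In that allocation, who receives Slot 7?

Optimal: Ridgeline→Slot 3 ($83), Granite→Slot 1 ($113), Onyx→Slot 7 ($80), Larkspur→Slot 4 ($136), Brightly→Slot 2 ($134) — total 83+113+80+136+134 = $546.
Column-greedy (each slot in turn goes to its best remaining advertiser) gives $512, worse by 34.
Onyx's own top slot is Slot 1 ($121), but forcing Onyx→Slot 1 and reassigning the rest optimally gives only $525 — worse by 21.

Onyx receives Slot 7.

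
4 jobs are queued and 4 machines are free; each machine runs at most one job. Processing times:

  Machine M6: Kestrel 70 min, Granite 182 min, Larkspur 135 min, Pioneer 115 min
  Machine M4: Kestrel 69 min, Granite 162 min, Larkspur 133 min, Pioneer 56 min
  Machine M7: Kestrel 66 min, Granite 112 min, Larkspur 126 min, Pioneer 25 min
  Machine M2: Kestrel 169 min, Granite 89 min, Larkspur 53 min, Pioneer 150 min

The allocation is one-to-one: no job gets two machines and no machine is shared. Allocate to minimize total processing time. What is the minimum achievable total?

Optimal: Kestrel→Machine M6 (70 min), Granite→Machine M7 (112 min), Larkspur→Machine M2 (53 min), Pioneer→Machine M4 (56 min) — total 70+112+53+56 = 291 min.
Row-greedy (each job in turn takes its cheapest remaining machine) gives 403 min, worse by 112.

Min total: 291 min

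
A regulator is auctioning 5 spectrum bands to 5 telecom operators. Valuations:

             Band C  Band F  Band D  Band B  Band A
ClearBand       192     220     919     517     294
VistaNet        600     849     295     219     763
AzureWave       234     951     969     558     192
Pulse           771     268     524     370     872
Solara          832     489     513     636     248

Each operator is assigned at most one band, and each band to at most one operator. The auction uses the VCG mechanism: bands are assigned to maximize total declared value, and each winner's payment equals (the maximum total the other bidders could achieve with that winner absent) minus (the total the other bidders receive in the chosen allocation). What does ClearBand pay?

Efficient allocation: ClearBand→Band D ($919M), VistaNet→Band A ($763M), AzureWave→Band F ($951M), Pulse→Band C ($771M), Solara→Band B ($636M); total welfare W = $4040M.
ClearBand receives Band D at value $919M, so the others get W − 919 = $3121M.
Without ClearBand: best allocation of the remaining 4 bidders over all 5 bands is VistaNet→Band F ($849M), AzureWave→Band D ($969M), Pulse→Band A ($872M), Solara→Band C ($832M), total $3522M.
VCG payment = (others' best without ClearBand) − (others' welfare with ClearBand) = 3522 − 3121 = $401M.

ClearBand pays $401M.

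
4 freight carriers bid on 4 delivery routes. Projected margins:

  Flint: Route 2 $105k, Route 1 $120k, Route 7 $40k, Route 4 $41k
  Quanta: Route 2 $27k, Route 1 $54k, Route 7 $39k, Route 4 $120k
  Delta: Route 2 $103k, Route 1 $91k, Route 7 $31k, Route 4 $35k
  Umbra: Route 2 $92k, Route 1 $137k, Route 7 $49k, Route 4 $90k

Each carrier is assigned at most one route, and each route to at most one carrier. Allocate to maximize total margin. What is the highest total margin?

This is a one-to-one assignment (maximum-weight bipartite matching).
Optimal: Flint→Route 7 ($40k), Quanta→Route 4 ($120k), Delta→Route 2 ($103k), Umbra→Route 1 ($137k) — total 40+120+103+137 = $400k.
Column-greedy (each route in turn goes to its best remaining carrier) gives $316k, worse by 84.
Next-best assignment: Flint→Route 2, Quanta→Route 4, Delta→Route 7, Umbra→Route 1 = $393k.
Checked against all permutations: $400k is optimal.

Max total: $400k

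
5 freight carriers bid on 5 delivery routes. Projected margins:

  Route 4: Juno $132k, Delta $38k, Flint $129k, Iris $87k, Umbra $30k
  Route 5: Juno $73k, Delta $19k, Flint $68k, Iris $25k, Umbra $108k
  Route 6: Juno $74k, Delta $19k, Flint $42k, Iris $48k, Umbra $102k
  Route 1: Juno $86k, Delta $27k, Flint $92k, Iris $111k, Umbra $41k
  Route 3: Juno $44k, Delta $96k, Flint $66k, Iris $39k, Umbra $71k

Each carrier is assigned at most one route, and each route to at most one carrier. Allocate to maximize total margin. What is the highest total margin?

Treat this as an assignment problem: match each carrier to one route.
Optimal: Juno→Route 6 ($74k), Delta→Route 3 ($96k), Flint→Route 4 ($129k), Iris→Route 1 ($111k), Umbra→Route 5 ($108k) — total 74+96+129+111+108 = $518k.

Maximum total: $518k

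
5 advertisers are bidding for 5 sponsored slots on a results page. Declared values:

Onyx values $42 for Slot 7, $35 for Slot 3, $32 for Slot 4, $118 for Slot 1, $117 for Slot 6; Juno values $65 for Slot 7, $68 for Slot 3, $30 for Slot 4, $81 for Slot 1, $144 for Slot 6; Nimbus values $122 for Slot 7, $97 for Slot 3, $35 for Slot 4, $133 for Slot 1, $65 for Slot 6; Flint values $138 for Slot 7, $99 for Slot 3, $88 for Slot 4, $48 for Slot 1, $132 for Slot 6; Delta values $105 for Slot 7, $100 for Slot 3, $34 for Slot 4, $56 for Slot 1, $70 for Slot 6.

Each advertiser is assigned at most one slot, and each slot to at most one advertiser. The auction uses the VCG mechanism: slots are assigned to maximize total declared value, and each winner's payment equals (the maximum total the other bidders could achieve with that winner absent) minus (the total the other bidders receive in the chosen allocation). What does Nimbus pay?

Efficient allocation: Onyx→Slot 1 ($118), Juno→Slot 6 ($144), Nimbus→Slot 7 ($122), Flint→Slot 4 ($88), Delta→Slot 3 ($100); total welfare W = $572.
Nimbus receives Slot 7 at value $122, so the others get W − 122 = $450.
Without Nimbus: best allocation of the remaining 4 bidders over all 5 slots is Onyx→Slot 1 ($118), Juno→Slot 6 ($144), Flint→Slot 7 ($138), Delta→Slot 3 ($100), total $500.
VCG payment = (others' best without Nimbus) − (others' welfare with Nimbus) = 500 − 450 = $50.

Nimbus pays $50.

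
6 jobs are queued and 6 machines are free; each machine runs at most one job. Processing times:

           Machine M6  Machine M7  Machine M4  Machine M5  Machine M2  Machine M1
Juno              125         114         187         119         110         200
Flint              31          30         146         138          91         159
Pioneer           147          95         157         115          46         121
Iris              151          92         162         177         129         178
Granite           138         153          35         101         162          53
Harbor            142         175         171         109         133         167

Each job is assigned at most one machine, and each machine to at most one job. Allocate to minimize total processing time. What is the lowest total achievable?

Minimum total: 490 min

Optimal: Juno→Machine M5 (119 min), Flint→Machine M6 (31 min), Pioneer→Machine M2 (46 min), Iris→Machine M7 (92 min), Granite→Machine M4 (35 min), Harbor→Machine M1 (167 min) — total 119+31+46+92+35+167 = 490 min.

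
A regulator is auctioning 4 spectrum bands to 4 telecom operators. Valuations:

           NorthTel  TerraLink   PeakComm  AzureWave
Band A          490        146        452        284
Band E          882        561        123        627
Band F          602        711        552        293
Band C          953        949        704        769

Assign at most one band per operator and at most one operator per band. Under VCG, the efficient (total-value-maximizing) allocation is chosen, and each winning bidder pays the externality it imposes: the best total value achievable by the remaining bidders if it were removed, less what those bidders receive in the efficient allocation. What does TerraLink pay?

TerraLink pays $100M.

Efficient allocation: NorthTel→Band E ($882M), TerraLink→Band F ($711M), PeakComm→Band A ($452M), AzureWave→Band C ($769M); total welfare W = $2814M.
TerraLink receives Band F at value $711M, so the others get W − 711 = $2103M.
Without TerraLink: best allocation of the remaining 3 bidders over all 4 bands is NorthTel→Band E ($882M), PeakComm→Band F ($552M), AzureWave→Band C ($769M), total $2203M.
VCG payment = (others' best without TerraLink) − (others' welfare with TerraLink) = 2203 − 2103 = $100M.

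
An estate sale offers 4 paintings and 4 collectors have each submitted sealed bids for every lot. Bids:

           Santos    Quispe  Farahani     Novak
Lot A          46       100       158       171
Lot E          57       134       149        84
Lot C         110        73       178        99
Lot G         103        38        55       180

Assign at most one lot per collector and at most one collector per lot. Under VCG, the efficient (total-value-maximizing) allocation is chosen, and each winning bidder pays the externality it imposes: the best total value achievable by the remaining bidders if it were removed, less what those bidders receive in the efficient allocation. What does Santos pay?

Santos pays $9.

Efficient allocation: Santos→Lot G ($103), Quispe→Lot E ($134), Farahani→Lot C ($178), Novak→Lot A ($171); total welfare W = $586.
Santos receives Lot G at value $103, so the others get W − 103 = $483.
Without Santos: best allocation of the remaining 3 bidders over all 4 lots is Quispe→Lot E ($134), Farahani→Lot C ($178), Novak→Lot G ($180), total $492.
VCG payment = (others' best without Santos) − (others' welfare with Santos) = 492 − 483 = $9.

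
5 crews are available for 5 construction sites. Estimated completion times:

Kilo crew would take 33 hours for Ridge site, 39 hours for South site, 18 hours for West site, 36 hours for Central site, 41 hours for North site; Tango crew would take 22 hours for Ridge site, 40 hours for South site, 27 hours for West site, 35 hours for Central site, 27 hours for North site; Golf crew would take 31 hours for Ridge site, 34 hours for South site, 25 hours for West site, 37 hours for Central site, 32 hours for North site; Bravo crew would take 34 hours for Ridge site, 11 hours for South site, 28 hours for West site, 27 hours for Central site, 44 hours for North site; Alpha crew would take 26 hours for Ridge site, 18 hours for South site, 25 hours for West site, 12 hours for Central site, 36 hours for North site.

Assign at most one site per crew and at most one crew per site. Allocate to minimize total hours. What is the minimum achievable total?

Optimal: Kilo crew→West site (18 hours), Tango crew→Ridge site (22 hours), Golf crew→North site (32 hours), Bravo crew→South site (11 hours), Alpha crew→Central site (12 hours) — total 18+22+32+11+12 = 95 hours.
Next-best assignment: Kilo crew→West site, Tango crew→North site, Golf crew→Ridge site, Bravo crew→South site, Alpha crew→Central site = 99 hours.
No other one-to-one assignment undercuts 95 hours.

Minimum total: 95 hours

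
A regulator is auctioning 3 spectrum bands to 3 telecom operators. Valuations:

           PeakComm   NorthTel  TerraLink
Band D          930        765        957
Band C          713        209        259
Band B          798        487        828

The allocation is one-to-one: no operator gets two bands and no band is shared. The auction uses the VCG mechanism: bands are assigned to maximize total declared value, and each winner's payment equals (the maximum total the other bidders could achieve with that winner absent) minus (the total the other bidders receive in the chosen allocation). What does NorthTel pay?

NorthTel pays $217M.

Efficient allocation: PeakComm→Band C ($713M), NorthTel→Band D ($765M), TerraLink→Band B ($828M); total welfare W = $2306M.
NorthTel receives Band D at value $765M, so the others get W − 765 = $1541M.
Without NorthTel: best allocation of the remaining 2 bidders over all 3 bands is PeakComm→Band D ($930M), TerraLink→Band B ($828M), total $1758M.
VCG payment = (others' best without NorthTel) − (others' welfare with NorthTel) = 1758 − 1541 = $217M.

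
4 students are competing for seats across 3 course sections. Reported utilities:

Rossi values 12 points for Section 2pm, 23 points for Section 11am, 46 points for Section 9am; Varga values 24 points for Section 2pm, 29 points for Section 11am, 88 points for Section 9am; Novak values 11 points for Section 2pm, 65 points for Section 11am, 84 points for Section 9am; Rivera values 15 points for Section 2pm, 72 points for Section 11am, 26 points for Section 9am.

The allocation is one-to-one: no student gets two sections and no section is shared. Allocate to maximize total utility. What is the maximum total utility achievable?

Optimal: Varga→Section 2pm (24 points), Rivera→Section 11am (72 points), Novak→Section 9am (84 points) — total 24+72+84 = 180 points.
Row-greedy (each student in turn takes its best remaining section) gives 86 points, worse by 94.

Max total: 180 points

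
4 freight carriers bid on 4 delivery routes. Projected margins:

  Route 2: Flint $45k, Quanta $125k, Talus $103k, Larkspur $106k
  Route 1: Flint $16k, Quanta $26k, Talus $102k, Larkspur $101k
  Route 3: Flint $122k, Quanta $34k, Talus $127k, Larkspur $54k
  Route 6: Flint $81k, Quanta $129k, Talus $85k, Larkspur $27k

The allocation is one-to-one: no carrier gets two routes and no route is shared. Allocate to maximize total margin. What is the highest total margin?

Optimal: Flint→Route 3 ($122k), Quanta→Route 6 ($129k), Talus→Route 1 ($102k), Larkspur→Route 2 ($106k) — total 122+129+102+106 = $459k.
Max-entry greedy (repeatedly take the single best remaining cell) gives $378k, worse by 81.
Checked against all permutations: $459k is optimal.

Maximum total: $459k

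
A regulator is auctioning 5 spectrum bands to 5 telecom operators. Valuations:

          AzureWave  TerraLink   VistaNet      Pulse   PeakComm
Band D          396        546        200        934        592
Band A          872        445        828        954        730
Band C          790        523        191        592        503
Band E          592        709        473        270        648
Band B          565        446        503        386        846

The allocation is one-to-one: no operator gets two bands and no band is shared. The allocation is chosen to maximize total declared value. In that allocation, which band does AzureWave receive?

AzureWave receives Band C.

Optimal: AzureWave→Band C ($790M), TerraLink→Band E ($709M), VistaNet→Band A ($828M), Pulse→Band D ($934M), PeakComm→Band B ($846M) — total 790+709+828+934+846 = $4107M.
Row-greedy (each operator in turn takes its best remaining band) gives $3521M, worse by 586.
Next-best assignment: AzureWave→Band E, TerraLink→Band C, VistaNet→Band A, Pulse→Band D, PeakComm→Band B = $3723M.
AzureWave's own top band is Band A ($872M), but forcing AzureWave→Band A and reassigning the rest optimally gives only $3648M — worse by 459.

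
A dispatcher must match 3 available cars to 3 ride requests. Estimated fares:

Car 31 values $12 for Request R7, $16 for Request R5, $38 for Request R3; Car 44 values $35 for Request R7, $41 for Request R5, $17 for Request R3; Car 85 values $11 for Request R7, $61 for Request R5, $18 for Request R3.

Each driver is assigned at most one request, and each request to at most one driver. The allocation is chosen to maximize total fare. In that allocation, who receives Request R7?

Optimal: Car 31→Request R3 ($38), Car 44→Request R7 ($35), Car 85→Request R5 ($61) — total 38+35+61 = $134.
Row-greedy (each driver in turn takes its best remaining request) gives $90, worse by 44.
Swapping Car 31↔Car 85 (Car 31→Request R5 $16, Car 85→Request R3 $18) loses 65.
No other one-to-one assignment exceeds $134.
Car 44's own top request is Request R5 ($41), but forcing Car 44→Request R5 and reassigning the rest optimally gives only $90 — worse by 44.

Car 44 receives Request R7.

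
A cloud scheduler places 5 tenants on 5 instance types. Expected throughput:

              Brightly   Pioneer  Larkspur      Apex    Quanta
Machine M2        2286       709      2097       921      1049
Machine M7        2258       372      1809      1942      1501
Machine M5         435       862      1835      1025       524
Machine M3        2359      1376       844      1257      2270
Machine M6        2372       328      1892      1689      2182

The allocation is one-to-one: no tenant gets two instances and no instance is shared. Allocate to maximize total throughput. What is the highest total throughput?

Optimal: Brightly→Machine M2 (2286 ops/s), Pioneer→Machine M3 (1376 ops/s), Larkspur→Machine M5 (1835 ops/s), Apex→Machine M7 (1942 ops/s), Quanta→Machine M6 (2182 ops/s) — total 2286+1376+1835+1942+2182 = 9621 ops/s.
Max-entry greedy (repeatedly take the single best remaining cell) gives 9543 ops/s, worse by 78.
Swapping Quanta↔Brightly (Quanta→Machine M2 1049 ops/s, Brightly→Machine M6 2372 ops/s) loses 1047.

Maximum total: 9621 ops/s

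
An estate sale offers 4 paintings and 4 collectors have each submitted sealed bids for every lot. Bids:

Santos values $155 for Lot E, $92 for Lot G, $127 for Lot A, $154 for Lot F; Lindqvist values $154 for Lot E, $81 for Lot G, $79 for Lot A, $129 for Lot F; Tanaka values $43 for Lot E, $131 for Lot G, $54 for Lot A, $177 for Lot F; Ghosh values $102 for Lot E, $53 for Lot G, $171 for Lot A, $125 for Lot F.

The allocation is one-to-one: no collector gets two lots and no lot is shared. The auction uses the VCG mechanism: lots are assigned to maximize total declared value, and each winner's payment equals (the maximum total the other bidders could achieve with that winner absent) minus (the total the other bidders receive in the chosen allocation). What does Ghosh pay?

Efficient allocation: Santos→Lot F ($154), Lindqvist→Lot E ($154), Tanaka→Lot G ($131), Ghosh→Lot A ($171); total welfare W = $610.
Ghosh receives Lot A at value $171, so the others get W − 171 = $439.
Without Ghosh: best allocation of the remaining 3 bidders over all 4 lots is Santos→Lot A ($127), Lindqvist→Lot E ($154), Tanaka→Lot F ($177), total $458.
VCG payment = (others' best without Ghosh) − (others' welfare with Ghosh) = 458 − 439 = $19.

Ghosh pays $19.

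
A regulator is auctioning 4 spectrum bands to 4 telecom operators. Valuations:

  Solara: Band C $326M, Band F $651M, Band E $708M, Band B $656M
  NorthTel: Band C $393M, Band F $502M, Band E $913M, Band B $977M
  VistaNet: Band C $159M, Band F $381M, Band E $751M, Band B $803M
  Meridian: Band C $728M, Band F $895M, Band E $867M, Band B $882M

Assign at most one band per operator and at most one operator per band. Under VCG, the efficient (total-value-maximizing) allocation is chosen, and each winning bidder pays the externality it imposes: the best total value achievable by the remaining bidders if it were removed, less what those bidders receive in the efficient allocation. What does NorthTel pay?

NorthTel pays $276M.

Efficient allocation: Solara→Band F ($651M), NorthTel→Band B ($977M), VistaNet→Band E ($751M), Meridian→Band C ($728M); total welfare W = $3107M.
NorthTel receives Band B at value $977M, so the others get W − 977 = $2130M.
Without NorthTel: best allocation of the remaining 3 bidders over all 4 bands is Solara→Band E ($708M), VistaNet→Band B ($803M), Meridian→Band F ($895M), total $2406M.
VCG payment = (others' best without NorthTel) − (others' welfare with NorthTel) = 2406 − 2130 = $276M.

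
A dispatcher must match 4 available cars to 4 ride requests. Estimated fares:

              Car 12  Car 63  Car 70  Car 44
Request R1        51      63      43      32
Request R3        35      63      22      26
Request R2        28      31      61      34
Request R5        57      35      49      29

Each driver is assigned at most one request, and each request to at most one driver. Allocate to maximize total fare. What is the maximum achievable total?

Optimal: Car 12→Request R5 ($57), Car 63→Request R3 ($63), Car 70→Request R2 ($61), Car 44→Request R1 ($32) — total 57+63+61+32 = $213.
Row-greedy (each driver in turn takes its best remaining request) gives $207, worse by 6.
Every other assignment is strictly worse.

Max total: $213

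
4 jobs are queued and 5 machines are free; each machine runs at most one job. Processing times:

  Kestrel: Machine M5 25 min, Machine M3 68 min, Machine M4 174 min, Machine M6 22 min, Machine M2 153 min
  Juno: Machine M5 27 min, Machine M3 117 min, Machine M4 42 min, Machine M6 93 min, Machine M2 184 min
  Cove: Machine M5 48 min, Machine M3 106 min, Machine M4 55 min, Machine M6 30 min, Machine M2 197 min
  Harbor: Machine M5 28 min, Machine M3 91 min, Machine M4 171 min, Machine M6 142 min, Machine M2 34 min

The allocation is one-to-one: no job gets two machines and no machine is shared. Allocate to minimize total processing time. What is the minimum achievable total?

Minimum total: 131 min

Optimal: Kestrel→Machine M5 (25 min), Juno→Machine M4 (42 min), Cove→Machine M6 (30 min), Harbor→Machine M2 (34 min) — total 25+42+30+34 = 131 min.
Swapping Kestrel↔Cove (Kestrel→Machine M6 22 min, Cove→Machine M5 48 min) adds 15.
Every other assignment is strictly worse.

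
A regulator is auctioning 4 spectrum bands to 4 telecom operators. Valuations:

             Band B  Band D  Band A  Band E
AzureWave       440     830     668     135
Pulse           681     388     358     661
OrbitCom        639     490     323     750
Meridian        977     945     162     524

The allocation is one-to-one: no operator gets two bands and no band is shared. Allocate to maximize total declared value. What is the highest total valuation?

Optimal: AzureWave→Band A ($668M), Pulse→Band B ($681M), OrbitCom→Band E ($750M), Meridian→Band D ($945M) — total 668+681+750+945 = $3044M.
Row-greedy (each operator in turn takes its best remaining band) gives $2423M, worse by 621.
Next-best assignment: AzureWave→Band D, Pulse→Band A, OrbitCom→Band E, Meridian→Band B = $2915M.
Swapping AzureWave↔OrbitCom (AzureWave→Band E $135M, OrbitCom→Band A $323M) loses 960.

Maximum total: $3044M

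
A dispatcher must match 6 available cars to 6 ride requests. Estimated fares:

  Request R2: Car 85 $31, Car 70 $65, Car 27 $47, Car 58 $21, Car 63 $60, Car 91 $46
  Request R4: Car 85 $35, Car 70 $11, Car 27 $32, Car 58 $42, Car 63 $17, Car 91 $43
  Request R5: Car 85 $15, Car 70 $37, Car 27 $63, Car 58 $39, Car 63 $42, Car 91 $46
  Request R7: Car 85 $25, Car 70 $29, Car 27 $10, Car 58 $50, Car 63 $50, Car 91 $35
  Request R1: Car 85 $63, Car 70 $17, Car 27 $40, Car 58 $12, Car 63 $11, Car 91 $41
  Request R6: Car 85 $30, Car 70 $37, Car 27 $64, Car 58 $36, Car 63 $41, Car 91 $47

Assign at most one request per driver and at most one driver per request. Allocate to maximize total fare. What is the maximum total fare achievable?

Optimal: Car 85→Request R1 ($63), Car 70→Request R2 ($65), Car 27→Request R5 ($63), Car 58→Request R4 ($42), Car 63→Request R7 ($50), Car 91→Request R6 ($47) — total 63+65+63+42+50+47 = $330.
Max-entry greedy (repeatedly take the single best remaining cell) gives $305, worse by 25.
Swapping Car 63↔Car 91 (Car 63→Request R6 $41, Car 91→Request R7 $35) loses 21.
No other one-to-one assignment exceeds $330.

Maximum total: $330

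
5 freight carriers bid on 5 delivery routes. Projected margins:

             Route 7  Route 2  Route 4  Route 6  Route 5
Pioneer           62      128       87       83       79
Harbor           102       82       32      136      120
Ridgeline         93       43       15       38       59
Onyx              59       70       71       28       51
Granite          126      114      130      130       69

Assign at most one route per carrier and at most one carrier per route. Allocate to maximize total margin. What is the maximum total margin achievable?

Maximum total: $542k

Optimal: Pioneer→Route 2 ($128k), Harbor→Route 5 ($120k), Ridgeline→Route 7 ($93k), Onyx→Route 4 ($71k), Granite→Route 6 ($130k) — total 128+120+93+71+130 = $542k.
Row-greedy (each carrier in turn takes its best remaining route) gives $497k, worse by 45.
Next-best assignment: Pioneer→Route 2, Harbor→Route 6, Ridgeline→Route 7, Onyx→Route 5, Granite→Route 4 = $538k.
Swapping Harbor↔Onyx (Harbor→Route 4 $32k, Onyx→Route 5 $51k) loses 108.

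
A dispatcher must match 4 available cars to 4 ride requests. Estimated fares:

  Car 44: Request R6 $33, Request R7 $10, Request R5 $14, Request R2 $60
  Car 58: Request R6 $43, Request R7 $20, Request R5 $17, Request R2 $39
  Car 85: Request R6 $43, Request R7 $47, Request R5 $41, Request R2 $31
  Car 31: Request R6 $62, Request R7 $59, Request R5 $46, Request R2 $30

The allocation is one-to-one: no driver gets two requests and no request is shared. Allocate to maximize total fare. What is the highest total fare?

Max total: $203

This is the linear assignment problem.
Optimal: Car 44→Request R2 ($60), Car 58→Request R6 ($43), Car 85→Request R5 ($41), Car 31→Request R7 ($59) — total 60+43+41+59 = $203.
Max-entry greedy (repeatedly take the single best remaining cell) gives $186, worse by 17.
Swapping Car 31↔Car 44 (Car 31→Request R2 $30, Car 44→Request R7 $10) loses 79.
Every other assignment is strictly worse.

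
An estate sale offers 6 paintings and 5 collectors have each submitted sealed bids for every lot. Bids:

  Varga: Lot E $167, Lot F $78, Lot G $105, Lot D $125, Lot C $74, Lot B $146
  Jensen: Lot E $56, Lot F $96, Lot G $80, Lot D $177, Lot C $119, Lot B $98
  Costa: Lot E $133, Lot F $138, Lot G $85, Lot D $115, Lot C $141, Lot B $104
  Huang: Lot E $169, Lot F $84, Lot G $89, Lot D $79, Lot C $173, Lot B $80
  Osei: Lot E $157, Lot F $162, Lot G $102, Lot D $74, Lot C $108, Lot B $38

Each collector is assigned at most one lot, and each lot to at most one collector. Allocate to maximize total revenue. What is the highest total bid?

Max total: $795

Optimal: Varga→Lot B ($146), Jensen→Lot D ($177), Costa→Lot C ($141), Huang→Lot E ($169), Osei→Lot F ($162) — total 146+177+141+169+162 = $795.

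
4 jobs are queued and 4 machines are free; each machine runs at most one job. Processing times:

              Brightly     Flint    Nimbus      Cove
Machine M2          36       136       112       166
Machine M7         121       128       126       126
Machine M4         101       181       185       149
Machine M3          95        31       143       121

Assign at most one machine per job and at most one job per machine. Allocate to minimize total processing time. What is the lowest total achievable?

Optimal: Brightly→Machine M2 (36 min), Flint→Machine M3 (31 min), Nimbus→Machine M7 (126 min), Cove→Machine M4 (149 min) — total 36+31+126+149 = 342 min.
No other one-to-one assignment undercuts 342 min.

Minimum total: 342 min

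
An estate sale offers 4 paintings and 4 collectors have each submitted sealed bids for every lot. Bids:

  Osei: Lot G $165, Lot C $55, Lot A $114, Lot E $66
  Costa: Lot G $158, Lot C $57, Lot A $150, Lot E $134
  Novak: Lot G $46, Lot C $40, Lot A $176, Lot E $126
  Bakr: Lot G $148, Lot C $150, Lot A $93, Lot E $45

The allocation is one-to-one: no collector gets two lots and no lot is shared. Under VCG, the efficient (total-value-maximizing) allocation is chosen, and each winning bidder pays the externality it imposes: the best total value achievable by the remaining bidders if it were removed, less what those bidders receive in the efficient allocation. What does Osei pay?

Efficient allocation: Osei→Lot G ($165), Costa→Lot E ($134), Novak→Lot A ($176), Bakr→Lot C ($150); total welfare W = $625.
Osei receives Lot G at value $165, so the others get W − 165 = $460.
Without Osei: best allocation of the remaining 3 bidders over all 4 lots is Costa→Lot G ($158), Novak→Lot A ($176), Bakr→Lot C ($150), total $484.
VCG payment = (others' best without Osei) − (others' welfare with Osei) = 484 − 460 = $24.

Osei pays $24.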